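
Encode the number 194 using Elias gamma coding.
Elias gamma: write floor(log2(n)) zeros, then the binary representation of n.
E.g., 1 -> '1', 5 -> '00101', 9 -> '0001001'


num_bits = floor(log2(194)) + 1 = 8
leading_zeros = num_bits - 1 = 7
binary(194) = 11000010

Elias gamma(194) = '0000000' + '11000010' = 000000011000010 (15 bits)


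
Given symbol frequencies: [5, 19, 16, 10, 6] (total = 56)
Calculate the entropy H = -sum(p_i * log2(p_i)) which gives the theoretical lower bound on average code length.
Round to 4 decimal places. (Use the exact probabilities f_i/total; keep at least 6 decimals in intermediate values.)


Per-symbol terms -p_i * log2(p_i) with p_i = f_i/56:
  p = 5/56 = 0.089286: log2(p) = -3.485427, -p*log2(p) = 0.311199
  p = 19/56 = 0.339286: log2(p) = -1.559427, -p*log2(p) = 0.529091
  p = 16/56 = 0.285714: log2(p) = -1.807355, -p*log2(p) = 0.516387
  p = 10/56 = 0.178571: log2(p) = -2.485427, -p*log2(p) = 0.443826
  p = 6/56 = 0.107143: log2(p) = -3.222392, -p*log2(p) = 0.345256
H = 0.311199 + 0.529091 + 0.516387 + 0.443826 + 0.345256 = 2.145759

H = 2.1458 bits/symbol


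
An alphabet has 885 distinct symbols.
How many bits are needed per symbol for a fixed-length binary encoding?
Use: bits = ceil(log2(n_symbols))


log2(885) = 9.7895
Bracket: 2^9 = 512 < 885 <= 2^10 = 1024
So ceil(log2(885)) = 10

bits = ceil(log2(885)) = ceil(9.7895) = 10 bits


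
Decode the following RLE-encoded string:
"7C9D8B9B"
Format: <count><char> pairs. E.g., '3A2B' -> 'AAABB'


Expanding each <count><char> pair:
  7C -> 'CCCCCCC'
  9D -> 'DDDDDDDDD'
  8B -> 'BBBBBBBB'
  9B -> 'BBBBBBBBB'

Decoded = CCCCCCCDDDDDDDDDBBBBBBBBBBBBBBBBB


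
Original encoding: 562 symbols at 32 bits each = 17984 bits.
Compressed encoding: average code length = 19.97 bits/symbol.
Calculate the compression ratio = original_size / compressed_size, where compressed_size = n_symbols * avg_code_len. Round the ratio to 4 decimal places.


original_size = n_symbols * orig_bits = 562 * 32 = 17984 bits
compressed_size = n_symbols * avg_code_len = 562 * 19.97 = 11223.14 bits
ratio = original_size / compressed_size = 17984 / 11223.14 = 1.6024

Compression ratio = 1.6024


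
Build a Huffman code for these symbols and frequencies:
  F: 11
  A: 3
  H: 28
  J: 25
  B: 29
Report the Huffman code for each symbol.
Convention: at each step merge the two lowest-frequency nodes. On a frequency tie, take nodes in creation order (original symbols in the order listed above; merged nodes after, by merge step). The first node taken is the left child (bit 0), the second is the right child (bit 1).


Huffman tree construction:
Step 1: Merge A(3) + F(11) = 14
Step 2: Merge (A+F)(14) + J(25) = 39
Step 3: Merge H(28) + B(29) = 57
Step 4: Merge ((A+F)+J)(39) + (H+B)(57) = 96
Read each symbol's code off the tree from the root (left child = 0, right child = 1).

Codes:
  F: 001 (length 3)
  A: 000 (length 3)
  H: 10 (length 2)
  J: 01 (length 2)
  B: 11 (length 2)
Average code length: 206/96 = 2.1458 bits/symbol


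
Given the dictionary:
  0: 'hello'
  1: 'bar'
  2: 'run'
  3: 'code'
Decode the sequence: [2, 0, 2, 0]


Look up each index in the dictionary:
  2 -> 'run'
  0 -> 'hello'
  2 -> 'run'
  0 -> 'hello'

Decoded: "run hello run hello"


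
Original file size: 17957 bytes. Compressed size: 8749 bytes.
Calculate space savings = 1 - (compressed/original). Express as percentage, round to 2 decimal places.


ratio = compressed/original = 8749/17957 = 0.487219
savings = 1 - ratio = 1 - 0.487219 = 0.512781
as a percentage: 0.512781 * 100 = 51.28%

Space savings = 1 - 8749/17957 = 51.28%


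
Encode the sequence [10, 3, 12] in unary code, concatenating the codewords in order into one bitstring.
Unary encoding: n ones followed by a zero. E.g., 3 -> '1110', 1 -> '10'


Encode each number as n ones followed by a terminating 0:
  10 -> 11111111110 (11 bits)
  3 -> 1110 (4 bits)
  12 -> 1111111111110 (13 bits)
Total length = 11 + 4 + 13 = 28 bits.

Unary([10, 3, 12]) = 1111111111011101111111111110 (28 bits)


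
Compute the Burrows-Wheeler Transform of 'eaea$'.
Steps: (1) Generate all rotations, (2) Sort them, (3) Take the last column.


Rotations (sorted):
  0: $eaea -> last char: a
  1: a$eae -> last char: e
  2: aea$e -> last char: e
  3: ea$ea -> last char: a
  4: eaea$ -> last char: $


BWT = aeea$


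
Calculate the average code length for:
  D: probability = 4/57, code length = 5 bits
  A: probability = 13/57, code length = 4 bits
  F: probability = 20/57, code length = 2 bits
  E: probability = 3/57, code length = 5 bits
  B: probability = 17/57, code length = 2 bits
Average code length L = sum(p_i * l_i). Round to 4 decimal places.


Weighted contributions p_i * l_i:
  D: (4/57) * 5 = 20/57
  A: (13/57) * 4 = 52/57
  F: (20/57) * 2 = 40/57
  E: (3/57) * 5 = 15/57
  B: (17/57) * 2 = 34/57
Sum = (20 + 52 + 40 + 15 + 34)/57 = 161/57

L = 161/57 = 2.8246 bits/symbol


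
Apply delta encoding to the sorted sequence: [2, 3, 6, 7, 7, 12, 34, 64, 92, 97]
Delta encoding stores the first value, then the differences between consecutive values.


First value: 2
Deltas:
  3 - 2 = 1
  6 - 3 = 3
  7 - 6 = 1
  7 - 7 = 0
  12 - 7 = 5
  34 - 12 = 22
  64 - 34 = 30
  92 - 64 = 28
  97 - 92 = 5


Delta encoded: [2, 1, 3, 1, 0, 5, 22, 30, 28, 5]


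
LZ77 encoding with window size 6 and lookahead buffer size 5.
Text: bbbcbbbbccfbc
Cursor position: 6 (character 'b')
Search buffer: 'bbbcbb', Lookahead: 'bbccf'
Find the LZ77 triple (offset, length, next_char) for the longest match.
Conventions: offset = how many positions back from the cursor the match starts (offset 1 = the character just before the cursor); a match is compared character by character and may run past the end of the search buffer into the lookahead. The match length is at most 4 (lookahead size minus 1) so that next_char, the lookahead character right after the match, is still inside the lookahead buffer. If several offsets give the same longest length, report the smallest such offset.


Try each offset into the search buffer:
  offset=1 (pos 5, char 'b'): match length 2
  offset=2 (pos 4, char 'b'): match length 2
  offset=3 (pos 3, char 'c'): match length 0
  offset=4 (pos 2, char 'b'): match length 1
  offset=5 (pos 1, char 'b'): match length 3
  offset=6 (pos 0, char 'b'): match length 2
Longest match has length 3 at offset 5.
next_char = character at position 6 + 3 = 9 -> 'c'

Best match: offset=5, length=3 (matching 'bbc' starting at position 1)
LZ77 triple: (5, 3, 'c')


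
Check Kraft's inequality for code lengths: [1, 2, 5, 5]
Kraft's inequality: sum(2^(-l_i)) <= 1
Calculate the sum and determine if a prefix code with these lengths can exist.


Sum = 2^(-1) + 2^(-2) + 2^(-5) + 2^(-5)
    = 0.5 + 0.25 + 0.03125 + 0.03125
    = 26/32 = 0.8125
Since 0.8125 <= 1, Kraft's inequality IS satisfied.
A prefix code with these lengths CAN exist.

Kraft sum = 0.8125. Satisfied.


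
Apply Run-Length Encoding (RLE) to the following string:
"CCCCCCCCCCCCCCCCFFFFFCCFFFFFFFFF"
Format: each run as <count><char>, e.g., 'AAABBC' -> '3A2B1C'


Scanning runs left to right:
  i=0: run of 'C' x 16 -> '16C'
  i=16: run of 'F' x 5 -> '5F'
  i=21: run of 'C' x 2 -> '2C'
  i=23: run of 'F' x 9 -> '9F'

RLE = 16C5F2C9F


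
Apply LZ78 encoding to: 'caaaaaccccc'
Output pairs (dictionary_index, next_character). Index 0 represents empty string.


LZ78 encoding steps:
Dictionary: {0: ''}
Step 1: w='' (idx 0), next='c' -> output (0, 'c'), add 'c' as idx 1
Step 2: w='' (idx 0), next='a' -> output (0, 'a'), add 'a' as idx 2
Step 3: w='a' (idx 2), next='a' -> output (2, 'a'), add 'aa' as idx 3
Step 4: w='aa' (idx 3), next='c' -> output (3, 'c'), add 'aac' as idx 4
Step 5: w='c' (idx 1), next='c' -> output (1, 'c'), add 'cc' as idx 5
Step 6: w='cc' (idx 5), end of input -> output (5, '')


Encoded: [(0, 'c'), (0, 'a'), (2, 'a'), (3, 'c'), (1, 'c'), (5, '')]


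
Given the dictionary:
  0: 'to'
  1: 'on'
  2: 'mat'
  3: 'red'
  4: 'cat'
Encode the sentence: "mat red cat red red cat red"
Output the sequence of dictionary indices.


Look up each word in the dictionary:
  'mat' -> 2
  'red' -> 3
  'cat' -> 4
  'red' -> 3
  'red' -> 3
  'cat' -> 4
  'red' -> 3

Encoded: [2, 3, 4, 3, 3, 4, 3]


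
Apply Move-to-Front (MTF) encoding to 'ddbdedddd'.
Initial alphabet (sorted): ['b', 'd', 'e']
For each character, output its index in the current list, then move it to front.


MTF encoding:
'd': index 1 in ['b', 'd', 'e'] -> ['d', 'b', 'e']
'd': index 0 in ['d', 'b', 'e'] -> ['d', 'b', 'e']
'b': index 1 in ['d', 'b', 'e'] -> ['b', 'd', 'e']
'd': index 1 in ['b', 'd', 'e'] -> ['d', 'b', 'e']
'e': index 2 in ['d', 'b', 'e'] -> ['e', 'd', 'b']
'd': index 1 in ['e', 'd', 'b'] -> ['d', 'e', 'b']
'd': index 0 in ['d', 'e', 'b'] -> ['d', 'e', 'b']
'd': index 0 in ['d', 'e', 'b'] -> ['d', 'e', 'b']
'd': index 0 in ['d', 'e', 'b'] -> ['d', 'e', 'b']


Output: [1, 0, 1, 1, 2, 1, 0, 0, 0]


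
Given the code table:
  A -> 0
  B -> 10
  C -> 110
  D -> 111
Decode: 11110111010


Decoding:
111 -> D
10 -> B
111 -> D
0 -> A
10 -> B


Result: DBDAB


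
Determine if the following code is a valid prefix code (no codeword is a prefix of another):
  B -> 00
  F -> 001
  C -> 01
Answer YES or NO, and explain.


Checking each pair (does one codeword prefix another?):
  B='00' vs F='001': prefix -- VIOLATION

NO -- this is NOT a valid prefix code. B (00) is a prefix of F (001).


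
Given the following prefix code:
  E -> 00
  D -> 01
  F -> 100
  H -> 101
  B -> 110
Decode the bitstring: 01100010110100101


Decoding step by step:
Bits 01 -> D
Bits 100 -> F
Bits 01 -> D
Bits 01 -> D
Bits 101 -> H
Bits 00 -> E
Bits 101 -> H


Decoded message: DFDDHEH


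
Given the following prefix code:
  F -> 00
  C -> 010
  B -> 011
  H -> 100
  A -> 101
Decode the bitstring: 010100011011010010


Decoding step by step:
Bits 010 -> C
Bits 100 -> H
Bits 011 -> B
Bits 011 -> B
Bits 010 -> C
Bits 010 -> C


Decoded message: CHBBCC


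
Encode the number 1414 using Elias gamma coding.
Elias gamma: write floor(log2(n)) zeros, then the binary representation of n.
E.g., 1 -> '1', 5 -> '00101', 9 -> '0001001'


num_bits = floor(log2(1414)) + 1 = 11
leading_zeros = num_bits - 1 = 10
binary(1414) = 10110000110

Elias gamma(1414) = '0000000000' + '10110000110' = 000000000010110000110 (21 bits)


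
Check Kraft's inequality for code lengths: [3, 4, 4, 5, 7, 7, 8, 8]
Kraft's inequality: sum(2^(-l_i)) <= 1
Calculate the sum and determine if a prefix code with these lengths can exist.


Sum = 2^(-3) + 2^(-4) + 2^(-4) + 2^(-5) + 2^(-7) + 2^(-7) + 2^(-8) + 2^(-8)
    = 0.125 + 0.0625 + 0.0625 + 0.03125 + 0.0078125 + 0.0078125 + 0.00390625 + 0.00390625
    = 78/256 = 0.3046875
Since 0.3046875 <= 1, Kraft's inequality IS satisfied.
A prefix code with these lengths CAN exist.

Kraft sum = 0.3046875. Satisfied.


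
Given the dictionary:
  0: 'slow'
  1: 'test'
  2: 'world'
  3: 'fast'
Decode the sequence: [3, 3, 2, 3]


Look up each index in the dictionary:
  3 -> 'fast'
  3 -> 'fast'
  2 -> 'world'
  3 -> 'fast'

Decoded: "fast fast world fast"


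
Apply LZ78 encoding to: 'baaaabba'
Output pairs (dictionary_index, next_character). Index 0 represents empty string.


LZ78 encoding steps:
Dictionary: {0: ''}
Step 1: w='' (idx 0), next='b' -> output (0, 'b'), add 'b' as idx 1
Step 2: w='' (idx 0), next='a' -> output (0, 'a'), add 'a' as idx 2
Step 3: w='a' (idx 2), next='a' -> output (2, 'a'), add 'aa' as idx 3
Step 4: w='a' (idx 2), next='b' -> output (2, 'b'), add 'ab' as idx 4
Step 5: w='b' (idx 1), next='a' -> output (1, 'a'), add 'ba' as idx 5


Encoded: [(0, 'b'), (0, 'a'), (2, 'a'), (2, 'b'), (1, 'a')]


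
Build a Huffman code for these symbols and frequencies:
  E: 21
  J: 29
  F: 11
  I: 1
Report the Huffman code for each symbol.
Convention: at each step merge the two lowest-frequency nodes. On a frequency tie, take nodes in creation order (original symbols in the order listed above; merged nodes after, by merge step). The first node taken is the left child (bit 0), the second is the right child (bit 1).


Huffman tree construction:
Step 1: Merge I(1) + F(11) = 12
Step 2: Merge (I+F)(12) + E(21) = 33
Step 3: Merge J(29) + ((I+F)+E)(33) = 62
Read each symbol's code off the tree from the root (left child = 0, right child = 1).

Codes:
  E: 11 (length 2)
  J: 0 (length 1)
  F: 101 (length 3)
  I: 100 (length 3)
Average code length: 107/62 = 1.7258 bits/symbol


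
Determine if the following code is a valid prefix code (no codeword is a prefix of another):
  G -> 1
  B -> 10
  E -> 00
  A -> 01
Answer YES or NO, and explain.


Checking each pair (does one codeword prefix another?):
  G='1' vs B='10': prefix -- VIOLATION

NO -- this is NOT a valid prefix code. G (1) is a prefix of B (10).


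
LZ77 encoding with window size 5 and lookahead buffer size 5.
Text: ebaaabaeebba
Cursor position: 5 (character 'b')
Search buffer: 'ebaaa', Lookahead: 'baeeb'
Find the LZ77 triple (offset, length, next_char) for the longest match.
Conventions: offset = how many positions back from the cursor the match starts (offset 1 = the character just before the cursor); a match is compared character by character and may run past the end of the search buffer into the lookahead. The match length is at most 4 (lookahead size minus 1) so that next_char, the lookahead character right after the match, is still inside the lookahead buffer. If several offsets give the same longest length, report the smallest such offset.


Try each offset into the search buffer:
  offset=1 (pos 4, char 'a'): match length 0
  offset=2 (pos 3, char 'a'): match length 0
  offset=3 (pos 2, char 'a'): match length 0
  offset=4 (pos 1, char 'b'): match length 2
  offset=5 (pos 0, char 'e'): match length 0
Longest match has length 2 at offset 4.
next_char = character at position 5 + 2 = 7 -> 'e'

Best match: offset=4, length=2 (matching 'ba' starting at position 1)
LZ77 triple: (4, 2, 'e')


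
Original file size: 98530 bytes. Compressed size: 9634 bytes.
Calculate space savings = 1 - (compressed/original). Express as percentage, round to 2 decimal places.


ratio = compressed/original = 9634/98530 = 0.097777
savings = 1 - ratio = 1 - 0.097777 = 0.902223
as a percentage: 0.902223 * 100 = 90.22%

Space savings = 1 - 9634/98530 = 90.22%


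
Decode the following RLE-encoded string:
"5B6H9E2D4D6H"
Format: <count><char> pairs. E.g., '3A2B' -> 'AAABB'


Expanding each <count><char> pair:
  5B -> 'BBBBB'
  6H -> 'HHHHHH'
  9E -> 'EEEEEEEEE'
  2D -> 'DD'
  4D -> 'DDDD'
  6H -> 'HHHHHH'

Decoded = BBBBBHHHHHHEEEEEEEEEDDDDDDHHHHHH


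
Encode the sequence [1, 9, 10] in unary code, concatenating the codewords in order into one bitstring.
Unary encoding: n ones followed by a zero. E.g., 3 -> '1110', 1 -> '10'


Encode each number as n ones followed by a terminating 0:
  1 -> 10 (2 bits)
  9 -> 1111111110 (10 bits)
  10 -> 11111111110 (11 bits)
Total length = 2 + 10 + 11 = 23 bits.

Unary([1, 9, 10]) = 10111111111011111111110 (23 bits)


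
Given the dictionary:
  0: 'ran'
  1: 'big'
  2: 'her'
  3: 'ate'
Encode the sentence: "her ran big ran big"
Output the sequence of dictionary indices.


Look up each word in the dictionary:
  'her' -> 2
  'ran' -> 0
  'big' -> 1
  'ran' -> 0
  'big' -> 1

Encoded: [2, 0, 1, 0, 1]


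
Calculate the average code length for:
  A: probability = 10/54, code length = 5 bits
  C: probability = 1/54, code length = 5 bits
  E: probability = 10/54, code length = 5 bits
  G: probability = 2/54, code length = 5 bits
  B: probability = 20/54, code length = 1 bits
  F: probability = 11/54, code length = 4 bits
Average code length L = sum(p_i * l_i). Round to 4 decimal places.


Weighted contributions p_i * l_i:
  A: (10/54) * 5 = 50/54
  C: (1/54) * 5 = 5/54
  E: (10/54) * 5 = 50/54
  G: (2/54) * 5 = 10/54
  B: (20/54) * 1 = 20/54
  F: (11/54) * 4 = 44/54
Sum = (50 + 5 + 50 + 10 + 20 + 44)/54 = 179/54

L = 179/54 = 3.3148 bits/symbol


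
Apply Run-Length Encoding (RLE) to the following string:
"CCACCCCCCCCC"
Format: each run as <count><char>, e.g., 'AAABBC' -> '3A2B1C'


Scanning runs left to right:
  i=0: run of 'C' x 2 -> '2C'
  i=2: run of 'A' x 1 -> '1A'
  i=3: run of 'C' x 9 -> '9C'

RLE = 2C1A9C


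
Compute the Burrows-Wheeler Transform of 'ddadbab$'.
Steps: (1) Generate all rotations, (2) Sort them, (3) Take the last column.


Rotations (sorted):
  0: $ddadbab -> last char: b
  1: ab$ddadb -> last char: b
  2: adbab$dd -> last char: d
  3: b$ddadba -> last char: a
  4: bab$ddad -> last char: d
  5: dadbab$d -> last char: d
  6: dbab$dda -> last char: a
  7: ddadbab$ -> last char: $


BWT = bbdadda$


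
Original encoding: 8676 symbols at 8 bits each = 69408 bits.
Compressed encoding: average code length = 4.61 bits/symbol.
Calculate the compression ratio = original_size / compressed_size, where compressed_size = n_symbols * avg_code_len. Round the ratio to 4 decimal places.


original_size = n_symbols * orig_bits = 8676 * 8 = 69408 bits
compressed_size = n_symbols * avg_code_len = 8676 * 4.61 = 39996.36 bits
ratio = original_size / compressed_size = 69408 / 39996.36 = 1.7354

Compression ratio = 1.7354


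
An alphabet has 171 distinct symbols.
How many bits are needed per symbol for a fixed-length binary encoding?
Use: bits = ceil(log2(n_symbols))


log2(171) = 7.4179
Bracket: 2^7 = 128 < 171 <= 2^8 = 256
So ceil(log2(171)) = 8

bits = ceil(log2(171)) = ceil(7.4179) = 8 bits


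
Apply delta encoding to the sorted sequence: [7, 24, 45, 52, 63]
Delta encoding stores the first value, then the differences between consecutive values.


First value: 7
Deltas:
  24 - 7 = 17
  45 - 24 = 21
  52 - 45 = 7
  63 - 52 = 11


Delta encoded: [7, 17, 21, 7, 11]


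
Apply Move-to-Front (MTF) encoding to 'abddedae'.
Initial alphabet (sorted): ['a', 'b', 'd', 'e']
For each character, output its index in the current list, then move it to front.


MTF encoding:
'a': index 0 in ['a', 'b', 'd', 'e'] -> ['a', 'b', 'd', 'e']
'b': index 1 in ['a', 'b', 'd', 'e'] -> ['b', 'a', 'd', 'e']
'd': index 2 in ['b', 'a', 'd', 'e'] -> ['d', 'b', 'a', 'e']
'd': index 0 in ['d', 'b', 'a', 'e'] -> ['d', 'b', 'a', 'e']
'e': index 3 in ['d', 'b', 'a', 'e'] -> ['e', 'd', 'b', 'a']
'd': index 1 in ['e', 'd', 'b', 'a'] -> ['d', 'e', 'b', 'a']
'a': index 3 in ['d', 'e', 'b', 'a'] -> ['a', 'd', 'e', 'b']
'e': index 2 in ['a', 'd', 'e', 'b'] -> ['e', 'a', 'd', 'b']


Output: [0, 1, 2, 0, 3, 1, 3, 2]


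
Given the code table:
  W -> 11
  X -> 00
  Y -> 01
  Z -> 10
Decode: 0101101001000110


Decoding:
01 -> Y
01 -> Y
10 -> Z
10 -> Z
01 -> Y
00 -> X
01 -> Y
10 -> Z


Result: YYZZYXYZ


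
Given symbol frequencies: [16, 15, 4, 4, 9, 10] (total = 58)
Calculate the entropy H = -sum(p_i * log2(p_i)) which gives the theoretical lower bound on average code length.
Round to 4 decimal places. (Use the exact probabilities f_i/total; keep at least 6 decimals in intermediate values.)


Per-symbol terms -p_i * log2(p_i) with p_i = f_i/58:
  p = 16/58 = 0.275862: log2(p) = -1.857981, -p*log2(p) = 0.512546
  p = 15/58 = 0.258621: log2(p) = -1.951090, -p*log2(p) = 0.504592
  p = 4/58 = 0.068966: log2(p) = -3.857981, -p*log2(p) = 0.266068
  p = 4/58 = 0.068966: log2(p) = -3.857981, -p*log2(p) = 0.266068
  p = 9/58 = 0.155172: log2(p) = -2.688056, -p*log2(p) = 0.417112
  p = 10/58 = 0.172414: log2(p) = -2.536053, -p*log2(p) = 0.437251
H = 0.512546 + 0.504592 + 0.266068 + 0.266068 + 0.417112 + 0.437251 = 2.403637

H = 2.4036 bits/symbol


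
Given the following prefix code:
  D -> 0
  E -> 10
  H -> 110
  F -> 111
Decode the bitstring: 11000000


Decoding step by step:
Bits 110 -> H
Bits 0 -> D
Bits 0 -> D
Bits 0 -> D
Bits 0 -> D
Bits 0 -> D


Decoded message: HDDDDD


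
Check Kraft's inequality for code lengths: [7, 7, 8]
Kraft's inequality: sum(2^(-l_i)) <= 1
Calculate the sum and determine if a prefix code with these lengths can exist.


Sum = 2^(-7) + 2^(-7) + 2^(-8)
    = 0.0078125 + 0.0078125 + 0.00390625
    = 5/256 = 0.01953125
Since 0.01953125 <= 1, Kraft's inequality IS satisfied.
A prefix code with these lengths CAN exist.

Kraft sum = 0.01953125. Satisfied.


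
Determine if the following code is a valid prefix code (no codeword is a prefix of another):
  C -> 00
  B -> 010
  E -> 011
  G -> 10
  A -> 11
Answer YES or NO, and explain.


Checking each pair (does one codeword prefix another?):
  C='00' vs B='010': no prefix
  C='00' vs E='011': no prefix
  C='00' vs G='10': no prefix
  C='00' vs A='11': no prefix
  B='010' vs C='00': no prefix
  B='010' vs E='011': no prefix
  B='010' vs G='10': no prefix
  B='010' vs A='11': no prefix
  E='011' vs C='00': no prefix
  E='011' vs B='010': no prefix
  E='011' vs G='10': no prefix
  E='011' vs A='11': no prefix
  G='10' vs C='00': no prefix
  G='10' vs B='010': no prefix
  G='10' vs E='011': no prefix
  G='10' vs A='11': no prefix
  A='11' vs C='00': no prefix
  A='11' vs B='010': no prefix
  A='11' vs E='011': no prefix
  A='11' vs G='10': no prefix
No violation found over all pairs.

YES -- this is a valid prefix code. No codeword is a prefix of any other codeword.


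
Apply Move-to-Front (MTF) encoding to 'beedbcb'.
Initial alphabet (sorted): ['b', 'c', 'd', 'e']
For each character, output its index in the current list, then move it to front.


MTF encoding:
'b': index 0 in ['b', 'c', 'd', 'e'] -> ['b', 'c', 'd', 'e']
'e': index 3 in ['b', 'c', 'd', 'e'] -> ['e', 'b', 'c', 'd']
'e': index 0 in ['e', 'b', 'c', 'd'] -> ['e', 'b', 'c', 'd']
'd': index 3 in ['e', 'b', 'c', 'd'] -> ['d', 'e', 'b', 'c']
'b': index 2 in ['d', 'e', 'b', 'c'] -> ['b', 'd', 'e', 'c']
'c': index 3 in ['b', 'd', 'e', 'c'] -> ['c', 'b', 'd', 'e']
'b': index 1 in ['c', 'b', 'd', 'e'] -> ['b', 'c', 'd', 'e']


Output: [0, 3, 0, 3, 2, 3, 1]


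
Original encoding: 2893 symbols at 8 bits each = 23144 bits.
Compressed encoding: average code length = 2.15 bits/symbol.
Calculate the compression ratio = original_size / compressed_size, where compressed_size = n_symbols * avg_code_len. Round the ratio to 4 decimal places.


original_size = n_symbols * orig_bits = 2893 * 8 = 23144 bits
compressed_size = n_symbols * avg_code_len = 2893 * 2.15 = 6219.95 bits
ratio = original_size / compressed_size = 23144 / 6219.95 = 3.7209

Compression ratio = 3.7209


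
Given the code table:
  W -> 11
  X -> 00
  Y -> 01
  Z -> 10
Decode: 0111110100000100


Decoding:
01 -> Y
11 -> W
11 -> W
01 -> Y
00 -> X
00 -> X
01 -> Y
00 -> X


Result: YWWYXXYX


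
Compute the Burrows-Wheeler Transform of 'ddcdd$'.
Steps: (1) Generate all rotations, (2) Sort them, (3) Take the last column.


Rotations (sorted):
  0: $ddcdd -> last char: d
  1: cdd$dd -> last char: d
  2: d$ddcd -> last char: d
  3: dcdd$d -> last char: d
  4: dd$ddc -> last char: c
  5: ddcdd$ -> last char: $


BWT = ddddc$


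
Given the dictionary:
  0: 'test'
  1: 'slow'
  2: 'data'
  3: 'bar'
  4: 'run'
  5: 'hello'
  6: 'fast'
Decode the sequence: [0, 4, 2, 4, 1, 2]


Look up each index in the dictionary:
  0 -> 'test'
  4 -> 'run'
  2 -> 'data'
  4 -> 'run'
  1 -> 'slow'
  2 -> 'data'

Decoded: "test run data run slow data"


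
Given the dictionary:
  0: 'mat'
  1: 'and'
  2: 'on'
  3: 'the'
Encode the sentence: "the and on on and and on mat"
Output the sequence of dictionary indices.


Look up each word in the dictionary:
  'the' -> 3
  'and' -> 1
  'on' -> 2
  'on' -> 2
  'and' -> 1
  'and' -> 1
  'on' -> 2
  'mat' -> 0

Encoded: [3, 1, 2, 2, 1, 1, 2, 0]


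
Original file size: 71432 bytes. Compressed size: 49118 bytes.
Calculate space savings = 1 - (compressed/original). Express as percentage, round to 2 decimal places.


ratio = compressed/original = 49118/71432 = 0.687619
savings = 1 - ratio = 1 - 0.687619 = 0.312381
as a percentage: 0.312381 * 100 = 31.24%

Space savings = 1 - 49118/71432 = 31.24%


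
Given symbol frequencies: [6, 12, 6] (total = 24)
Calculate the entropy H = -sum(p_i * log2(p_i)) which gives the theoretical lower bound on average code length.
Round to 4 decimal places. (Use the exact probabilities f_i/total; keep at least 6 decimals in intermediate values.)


Per-symbol terms -p_i * log2(p_i) with p_i = f_i/24:
  p = 6/24 = 0.250000: log2(p) = -2.000000, -p*log2(p) = 0.500000
  p = 12/24 = 0.500000: log2(p) = -1.000000, -p*log2(p) = 0.500000
  p = 6/24 = 0.250000: log2(p) = -2.000000, -p*log2(p) = 0.500000
H = 0.500000 + 0.500000 + 0.500000 = 1.500000

H = 1.5 bits/symbol


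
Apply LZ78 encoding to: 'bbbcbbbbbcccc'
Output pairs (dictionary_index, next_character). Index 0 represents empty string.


LZ78 encoding steps:
Dictionary: {0: ''}
Step 1: w='' (idx 0), next='b' -> output (0, 'b'), add 'b' as idx 1
Step 2: w='b' (idx 1), next='b' -> output (1, 'b'), add 'bb' as idx 2
Step 3: w='' (idx 0), next='c' -> output (0, 'c'), add 'c' as idx 3
Step 4: w='bb' (idx 2), next='b' -> output (2, 'b'), add 'bbb' as idx 4
Step 5: w='bb' (idx 2), next='c' -> output (2, 'c'), add 'bbc' as idx 5
Step 6: w='c' (idx 3), next='c' -> output (3, 'c'), add 'cc' as idx 6
Step 7: w='c' (idx 3), end of input -> output (3, '')


Encoded: [(0, 'b'), (1, 'b'), (0, 'c'), (2, 'b'), (2, 'c'), (3, 'c'), (3, '')]


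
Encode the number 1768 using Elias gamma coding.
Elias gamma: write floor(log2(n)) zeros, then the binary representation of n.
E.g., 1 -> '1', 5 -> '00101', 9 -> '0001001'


num_bits = floor(log2(1768)) + 1 = 11
leading_zeros = num_bits - 1 = 10
binary(1768) = 11011101000

Elias gamma(1768) = '0000000000' + '11011101000' = 000000000011011101000 (21 bits)


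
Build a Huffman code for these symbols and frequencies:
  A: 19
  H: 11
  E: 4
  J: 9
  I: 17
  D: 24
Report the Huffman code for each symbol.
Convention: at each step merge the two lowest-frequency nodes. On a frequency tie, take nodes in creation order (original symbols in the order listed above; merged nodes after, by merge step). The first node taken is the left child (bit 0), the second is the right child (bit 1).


Huffman tree construction:
Step 1: Merge E(4) + J(9) = 13
Step 2: Merge H(11) + (E+J)(13) = 24
Step 3: Merge I(17) + A(19) = 36
Step 4: Merge D(24) + (H+(E+J))(24) = 48
Step 5: Merge (I+A)(36) + (D+(H+(E+J)))(48) = 84
Read each symbol's code off the tree from the root (left child = 0, right child = 1).

Codes:
  A: 01 (length 2)
  H: 110 (length 3)
  E: 1110 (length 4)
  J: 1111 (length 4)
  I: 00 (length 2)
  D: 10 (length 2)
Average code length: 205/84 = 2.4405 bits/symbol


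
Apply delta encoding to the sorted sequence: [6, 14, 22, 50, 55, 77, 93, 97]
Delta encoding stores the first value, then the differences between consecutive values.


First value: 6
Deltas:
  14 - 6 = 8
  22 - 14 = 8
  50 - 22 = 28
  55 - 50 = 5
  77 - 55 = 22
  93 - 77 = 16
  97 - 93 = 4


Delta encoded: [6, 8, 8, 28, 5, 22, 16, 4]


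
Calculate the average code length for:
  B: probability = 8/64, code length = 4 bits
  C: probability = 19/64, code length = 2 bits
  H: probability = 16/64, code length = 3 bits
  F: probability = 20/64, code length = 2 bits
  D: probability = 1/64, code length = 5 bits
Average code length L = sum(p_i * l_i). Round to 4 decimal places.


Weighted contributions p_i * l_i:
  B: (8/64) * 4 = 32/64
  C: (19/64) * 2 = 38/64
  H: (16/64) * 3 = 48/64
  F: (20/64) * 2 = 40/64
  D: (1/64) * 5 = 5/64
Sum = (32 + 38 + 48 + 40 + 5)/64 = 163/64

L = 163/64 = 2.5469 bits/symbol


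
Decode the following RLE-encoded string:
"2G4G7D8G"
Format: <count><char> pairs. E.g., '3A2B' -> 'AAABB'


Expanding each <count><char> pair:
  2G -> 'GG'
  4G -> 'GGGG'
  7D -> 'DDDDDDD'
  8G -> 'GGGGGGGG'

Decoded = GGGGGGDDDDDDDGGGGGGGG


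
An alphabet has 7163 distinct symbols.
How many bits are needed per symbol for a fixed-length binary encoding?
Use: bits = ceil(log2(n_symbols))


log2(7163) = 12.8063
Bracket: 2^12 = 4096 < 7163 <= 2^13 = 8192
So ceil(log2(7163)) = 13

bits = ceil(log2(7163)) = ceil(12.8063) = 13 bits


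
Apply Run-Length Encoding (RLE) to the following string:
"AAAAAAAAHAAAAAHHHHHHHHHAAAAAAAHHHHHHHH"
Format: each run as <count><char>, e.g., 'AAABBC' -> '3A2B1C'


Scanning runs left to right:
  i=0: run of 'A' x 8 -> '8A'
  i=8: run of 'H' x 1 -> '1H'
  i=9: run of 'A' x 5 -> '5A'
  i=14: run of 'H' x 9 -> '9H'
  i=23: run of 'A' x 7 -> '7A'
  i=30: run of 'H' x 8 -> '8H'

RLE = 8A1H5A9H7A8H


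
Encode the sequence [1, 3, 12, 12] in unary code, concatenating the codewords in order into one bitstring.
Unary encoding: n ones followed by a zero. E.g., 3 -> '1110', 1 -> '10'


Encode each number as n ones followed by a terminating 0:
  1 -> 10 (2 bits)
  3 -> 1110 (4 bits)
  12 -> 1111111111110 (13 bits)
  12 -> 1111111111110 (13 bits)
Total length = 2 + 4 + 13 + 13 = 32 bits.

Unary([1, 3, 12, 12]) = 10111011111111111101111111111110 (32 bits)


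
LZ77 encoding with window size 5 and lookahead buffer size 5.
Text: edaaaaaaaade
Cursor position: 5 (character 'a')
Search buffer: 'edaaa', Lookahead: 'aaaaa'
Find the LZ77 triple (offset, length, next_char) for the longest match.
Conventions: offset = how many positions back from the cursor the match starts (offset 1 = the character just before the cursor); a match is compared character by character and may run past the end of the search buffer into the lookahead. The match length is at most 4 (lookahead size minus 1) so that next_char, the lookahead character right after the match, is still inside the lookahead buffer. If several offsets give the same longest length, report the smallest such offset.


Try each offset into the search buffer:
  offset=1 (pos 4, char 'a'): match length 4
  offset=2 (pos 3, char 'a'): match length 4
  offset=3 (pos 2, char 'a'): match length 4
  offset=4 (pos 1, char 'd'): match length 0
  offset=5 (pos 0, char 'e'): match length 0
Longest match has length 4, found at offsets 1, 2, 3; take the smallest, offset 1.
next_char = character at position 5 + 4 = 9 -> 'a'

Best match: offset=1, length=4 (matching 'aaaa' starting at position 4)
LZ77 triple: (1, 4, 'a')


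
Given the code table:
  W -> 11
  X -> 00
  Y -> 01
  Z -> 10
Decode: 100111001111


Decoding:
10 -> Z
01 -> Y
11 -> W
00 -> X
11 -> W
11 -> W


Result: ZYWXWW


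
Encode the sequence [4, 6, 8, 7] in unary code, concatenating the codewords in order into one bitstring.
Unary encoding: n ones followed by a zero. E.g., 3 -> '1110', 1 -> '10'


Encode each number as n ones followed by a terminating 0:
  4 -> 11110 (5 bits)
  6 -> 1111110 (7 bits)
  8 -> 111111110 (9 bits)
  7 -> 11111110 (8 bits)
Total length = 5 + 7 + 9 + 8 = 29 bits.

Unary([4, 6, 8, 7]) = 11110111111011111111011111110 (29 bits)


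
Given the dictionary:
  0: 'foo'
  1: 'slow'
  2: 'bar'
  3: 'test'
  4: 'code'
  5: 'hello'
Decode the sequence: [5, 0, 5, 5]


Look up each index in the dictionary:
  5 -> 'hello'
  0 -> 'foo'
  5 -> 'hello'
  5 -> 'hello'

Decoded: "hello foo hello hello"


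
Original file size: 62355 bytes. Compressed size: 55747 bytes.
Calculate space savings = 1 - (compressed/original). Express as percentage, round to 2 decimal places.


ratio = compressed/original = 55747/62355 = 0.894026
savings = 1 - ratio = 1 - 0.894026 = 0.105974
as a percentage: 0.105974 * 100 = 10.6%

Space savings = 1 - 55747/62355 = 10.6%


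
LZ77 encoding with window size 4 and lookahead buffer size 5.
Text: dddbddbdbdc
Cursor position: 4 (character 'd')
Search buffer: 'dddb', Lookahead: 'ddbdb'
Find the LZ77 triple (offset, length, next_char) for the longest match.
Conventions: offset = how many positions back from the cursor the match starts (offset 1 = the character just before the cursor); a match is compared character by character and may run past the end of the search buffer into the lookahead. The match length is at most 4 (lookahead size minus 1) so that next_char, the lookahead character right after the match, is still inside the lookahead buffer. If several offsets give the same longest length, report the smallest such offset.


Try each offset into the search buffer:
  offset=1 (pos 3, char 'b'): match length 0
  offset=2 (pos 2, char 'd'): match length 1
  offset=3 (pos 1, char 'd'): match length 4
  offset=4 (pos 0, char 'd'): match length 2
Longest match has length 4 at offset 3.
next_char = character at position 4 + 4 = 8 -> 'b'

Best match: offset=3, length=4 (matching 'ddbd' starting at position 1)
LZ77 triple: (3, 4, 'b')


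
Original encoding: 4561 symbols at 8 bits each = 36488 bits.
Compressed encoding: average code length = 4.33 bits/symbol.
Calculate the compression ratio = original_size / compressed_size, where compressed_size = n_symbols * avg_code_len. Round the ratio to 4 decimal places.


original_size = n_symbols * orig_bits = 4561 * 8 = 36488 bits
compressed_size = n_symbols * avg_code_len = 4561 * 4.33 = 19749.13 bits
ratio = original_size / compressed_size = 36488 / 19749.13 = 1.8476

Compression ratio = 1.8476


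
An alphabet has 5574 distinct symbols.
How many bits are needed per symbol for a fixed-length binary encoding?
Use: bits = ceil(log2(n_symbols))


log2(5574) = 12.4445
Bracket: 2^12 = 4096 < 5574 <= 2^13 = 8192
So ceil(log2(5574)) = 13

bits = ceil(log2(5574)) = ceil(12.4445) = 13 bits


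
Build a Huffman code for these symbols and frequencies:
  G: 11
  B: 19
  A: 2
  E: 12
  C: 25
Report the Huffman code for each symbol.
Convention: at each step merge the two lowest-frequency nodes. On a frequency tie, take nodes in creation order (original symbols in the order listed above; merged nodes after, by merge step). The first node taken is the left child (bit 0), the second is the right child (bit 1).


Huffman tree construction:
Step 1: Merge A(2) + G(11) = 13
Step 2: Merge E(12) + (A+G)(13) = 25
Step 3: Merge B(19) + C(25) = 44
Step 4: Merge (E+(A+G))(25) + (B+C)(44) = 69
Read each symbol's code off the tree from the root (left child = 0, right child = 1).

Codes:
  G: 011 (length 3)
  B: 10 (length 2)
  A: 010 (length 3)
  E: 00 (length 2)
  C: 11 (length 2)
Average code length: 151/69 = 2.1884 bits/symbol


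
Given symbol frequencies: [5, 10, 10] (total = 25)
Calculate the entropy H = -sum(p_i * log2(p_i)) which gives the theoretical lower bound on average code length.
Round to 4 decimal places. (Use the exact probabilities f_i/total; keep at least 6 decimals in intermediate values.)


Per-symbol terms -p_i * log2(p_i) with p_i = f_i/25:
  p = 5/25 = 0.200000: log2(p) = -2.321928, -p*log2(p) = 0.464386
  p = 10/25 = 0.400000: log2(p) = -1.321928, -p*log2(p) = 0.528771
  p = 10/25 = 0.400000: log2(p) = -1.321928, -p*log2(p) = 0.528771
H = 0.464386 + 0.528771 + 0.528771 = 1.521928

H = 1.5219 bits/symbol


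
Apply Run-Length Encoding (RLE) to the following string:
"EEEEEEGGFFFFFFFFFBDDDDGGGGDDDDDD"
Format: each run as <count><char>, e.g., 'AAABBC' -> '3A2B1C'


Scanning runs left to right:
  i=0: run of 'E' x 6 -> '6E'
  i=6: run of 'G' x 2 -> '2G'
  i=8: run of 'F' x 9 -> '9F'
  i=17: run of 'B' x 1 -> '1B'
  i=18: run of 'D' x 4 -> '4D'
  i=22: run of 'G' x 4 -> '4G'
  i=26: run of 'D' x 6 -> '6D'

RLE = 6E2G9F1B4D4G6D


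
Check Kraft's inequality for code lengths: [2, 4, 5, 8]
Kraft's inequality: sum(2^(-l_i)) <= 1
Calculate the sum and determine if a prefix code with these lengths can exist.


Sum = 2^(-2) + 2^(-4) + 2^(-5) + 2^(-8)
    = 0.25 + 0.0625 + 0.03125 + 0.00390625
    = 89/256 = 0.34765625
Since 0.34765625 <= 1, Kraft's inequality IS satisfied.
A prefix code with these lengths CAN exist.

Kraft sum = 0.34765625. Satisfied.


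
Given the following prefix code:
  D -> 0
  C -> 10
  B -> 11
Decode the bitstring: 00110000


Decoding step by step:
Bits 0 -> D
Bits 0 -> D
Bits 11 -> B
Bits 0 -> D
Bits 0 -> D
Bits 0 -> D
Bits 0 -> D


Decoded message: DDBDDDD


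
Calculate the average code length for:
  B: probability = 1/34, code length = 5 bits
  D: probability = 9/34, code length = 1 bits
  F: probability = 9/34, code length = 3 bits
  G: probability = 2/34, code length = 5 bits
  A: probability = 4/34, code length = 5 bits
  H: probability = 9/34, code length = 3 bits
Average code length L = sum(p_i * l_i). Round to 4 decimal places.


Weighted contributions p_i * l_i:
  B: (1/34) * 5 = 5/34
  D: (9/34) * 1 = 9/34
  F: (9/34) * 3 = 27/34
  G: (2/34) * 5 = 10/34
  A: (4/34) * 5 = 20/34
  H: (9/34) * 3 = 27/34
Sum = (5 + 9 + 27 + 10 + 20 + 27)/34 = 98/34

L = 98/34 = 2.8824 bits/symbol


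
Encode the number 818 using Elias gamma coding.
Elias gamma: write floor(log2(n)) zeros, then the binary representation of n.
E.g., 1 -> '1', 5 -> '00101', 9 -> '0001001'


num_bits = floor(log2(818)) + 1 = 10
leading_zeros = num_bits - 1 = 9
binary(818) = 1100110010

Elias gamma(818) = '000000000' + '1100110010' = 0000000001100110010 (19 bits)


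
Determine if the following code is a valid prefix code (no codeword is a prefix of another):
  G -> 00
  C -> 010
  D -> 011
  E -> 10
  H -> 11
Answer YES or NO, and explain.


Checking each pair (does one codeword prefix another?):
  G='00' vs C='010': no prefix
  G='00' vs D='011': no prefix
  G='00' vs E='10': no prefix
  G='00' vs H='11': no prefix
  C='010' vs G='00': no prefix
  C='010' vs D='011': no prefix
  C='010' vs E='10': no prefix
  C='010' vs H='11': no prefix
  D='011' vs G='00': no prefix
  D='011' vs C='010': no prefix
  D='011' vs E='10': no prefix
  D='011' vs H='11': no prefix
  E='10' vs G='00': no prefix
  E='10' vs C='010': no prefix
  E='10' vs D='011': no prefix
  E='10' vs H='11': no prefix
  H='11' vs G='00': no prefix
  H='11' vs C='010': no prefix
  H='11' vs D='011': no prefix
  H='11' vs E='10': no prefix
No violation found over all pairs.

YES -- this is a valid prefix code. No codeword is a prefix of any other codeword.


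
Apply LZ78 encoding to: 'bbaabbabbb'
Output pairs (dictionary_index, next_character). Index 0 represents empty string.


LZ78 encoding steps:
Dictionary: {0: ''}
Step 1: w='' (idx 0), next='b' -> output (0, 'b'), add 'b' as idx 1
Step 2: w='b' (idx 1), next='a' -> output (1, 'a'), add 'ba' as idx 2
Step 3: w='' (idx 0), next='a' -> output (0, 'a'), add 'a' as idx 3
Step 4: w='b' (idx 1), next='b' -> output (1, 'b'), add 'bb' as idx 4
Step 5: w='a' (idx 3), next='b' -> output (3, 'b'), add 'ab' as idx 5
Step 6: w='bb' (idx 4), end of input -> output (4, '')


Encoded: [(0, 'b'), (1, 'a'), (0, 'a'), (1, 'b'), (3, 'b'), (4, '')]


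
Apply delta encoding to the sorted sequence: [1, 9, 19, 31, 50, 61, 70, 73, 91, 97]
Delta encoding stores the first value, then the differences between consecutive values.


First value: 1
Deltas:
  9 - 1 = 8
  19 - 9 = 10
  31 - 19 = 12
  50 - 31 = 19
  61 - 50 = 11
  70 - 61 = 9
  73 - 70 = 3
  91 - 73 = 18
  97 - 91 = 6


Delta encoded: [1, 8, 10, 12, 19, 11, 9, 3, 18, 6]


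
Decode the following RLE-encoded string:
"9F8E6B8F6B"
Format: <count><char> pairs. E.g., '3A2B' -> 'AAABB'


Expanding each <count><char> pair:
  9F -> 'FFFFFFFFF'
  8E -> 'EEEEEEEE'
  6B -> 'BBBBBB'
  8F -> 'FFFFFFFF'
  6B -> 'BBBBBB'

Decoded = FFFFFFFFFEEEEEEEEBBBBBBFFFFFFFFBBBBBB


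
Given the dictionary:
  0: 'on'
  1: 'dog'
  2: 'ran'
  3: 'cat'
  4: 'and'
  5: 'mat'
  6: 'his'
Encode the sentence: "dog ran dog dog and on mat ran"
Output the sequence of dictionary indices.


Look up each word in the dictionary:
  'dog' -> 1
  'ran' -> 2
  'dog' -> 1
  'dog' -> 1
  'and' -> 4
  'on' -> 0
  'mat' -> 5
  'ran' -> 2

Encoded: [1, 2, 1, 1, 4, 0, 5, 2]


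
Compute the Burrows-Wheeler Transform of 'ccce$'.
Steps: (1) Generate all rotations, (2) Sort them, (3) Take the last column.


Rotations (sorted):
  0: $ccce -> last char: e
  1: ccce$ -> last char: $
  2: cce$c -> last char: c
  3: ce$cc -> last char: c
  4: e$ccc -> last char: c


BWT = e$ccc


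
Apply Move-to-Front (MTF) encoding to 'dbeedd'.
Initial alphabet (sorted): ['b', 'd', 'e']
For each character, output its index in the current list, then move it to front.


MTF encoding:
'd': index 1 in ['b', 'd', 'e'] -> ['d', 'b', 'e']
'b': index 1 in ['d', 'b', 'e'] -> ['b', 'd', 'e']
'e': index 2 in ['b', 'd', 'e'] -> ['e', 'b', 'd']
'e': index 0 in ['e', 'b', 'd'] -> ['e', 'b', 'd']
'd': index 2 in ['e', 'b', 'd'] -> ['d', 'e', 'b']
'd': index 0 in ['d', 'e', 'b'] -> ['d', 'e', 'b']


Output: [1, 1, 2, 0, 2, 0]
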